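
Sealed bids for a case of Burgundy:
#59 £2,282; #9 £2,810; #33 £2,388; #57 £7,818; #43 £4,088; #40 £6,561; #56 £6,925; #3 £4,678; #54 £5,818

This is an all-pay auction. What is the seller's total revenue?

Sorting bids: 7,818 (#57) > 6,925 (#56) > 6,561 (#40) > 5,818 (#54) > 4,678 (#3) > 4,088 (#43) > …
#57 wins with the top bid; all bids are sunk regardless.
Every bidder forfeits their bid regardless of winning.
Revenue = 2,282 + 2,810 + 2,388 + 7,818 + 4,088 + 6,561 + 6,925 + 4,678 + 5,818 = £43,368.

Total revenue: £43,368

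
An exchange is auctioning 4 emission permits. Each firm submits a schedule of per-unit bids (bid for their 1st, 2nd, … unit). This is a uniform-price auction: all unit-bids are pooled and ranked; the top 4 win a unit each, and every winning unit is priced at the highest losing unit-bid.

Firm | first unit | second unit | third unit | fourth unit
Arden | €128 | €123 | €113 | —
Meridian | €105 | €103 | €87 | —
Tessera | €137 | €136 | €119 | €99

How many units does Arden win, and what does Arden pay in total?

Pooled unit-bids ranked (top 4): 137 (Tessera-1), 136 (Tessera-2), 128 (Arden-1), 123 (Arden-2)
Highest rejected unit-bid = €119.
Arden wins 2 unit(s) at €119 each.

Arden: 2 units, pays €238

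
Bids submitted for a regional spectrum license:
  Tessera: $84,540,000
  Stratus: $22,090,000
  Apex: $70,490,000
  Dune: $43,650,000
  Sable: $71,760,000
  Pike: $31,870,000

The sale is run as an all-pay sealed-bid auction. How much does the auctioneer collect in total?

Bids ranked: 84,540,000 (Tessera) > 71,760,000 (Sable) > 70,490,000 (Apex) > 43,650,000 (Dune) > 31,870,000 (Pike) > 22,090,000 (Stratus)
Every bidder forfeits their bid regardless of winning.
Revenue = 84,540,000 + 22,090,000 + 70,490,000 + 43,650,000 + 71,760,000 + 31,870,000 = $324,400,000.

Total revenue: $324,400,000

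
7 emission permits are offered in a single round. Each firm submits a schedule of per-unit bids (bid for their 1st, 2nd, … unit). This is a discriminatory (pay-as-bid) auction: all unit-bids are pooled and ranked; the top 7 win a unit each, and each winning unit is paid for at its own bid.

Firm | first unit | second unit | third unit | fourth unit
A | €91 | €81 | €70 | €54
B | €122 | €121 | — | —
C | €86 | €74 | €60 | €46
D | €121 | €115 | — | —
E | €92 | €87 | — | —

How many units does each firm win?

Merging the schedules and taking the best 7: 122 (B-1), 121 (B-2), 121 (D-1), 115 (D-2), 92 (E-1), 91 (A-1), 87 (E-2)
Next rejected bid: €86 (not a price — pay-as-bid).
Allocation: A 1, B 2, D 2, E 2.

A 1, B 2, D 2, E 2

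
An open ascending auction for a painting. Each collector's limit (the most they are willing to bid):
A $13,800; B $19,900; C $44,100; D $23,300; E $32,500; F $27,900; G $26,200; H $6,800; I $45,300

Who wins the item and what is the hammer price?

I wins at $44,100

Sorting limits: 45,300 (I) > 44,100 (C) > 32,500 (E) > 27,900 (F) > 26,200 (G) > 23,300 (D) > …
C is the last rival to drop out, at $44,100; I remains and wins at that price.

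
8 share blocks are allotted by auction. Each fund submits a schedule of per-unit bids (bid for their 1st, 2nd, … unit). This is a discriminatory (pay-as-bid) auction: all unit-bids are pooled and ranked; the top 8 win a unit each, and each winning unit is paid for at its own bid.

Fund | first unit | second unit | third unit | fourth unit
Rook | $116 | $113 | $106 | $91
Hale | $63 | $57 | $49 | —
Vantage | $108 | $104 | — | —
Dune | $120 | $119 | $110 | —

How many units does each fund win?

All unit-bids, highest first — top 8: 120 (Dune-1), 119 (Dune-2), 116 (Rook-1), 113 (Rook-2), 110 (Dune-3), 108 (Vantage-1), 106 (Rook-3), 104 (Vantage-2)
Next rejected bid: $91 (not a price — pay-as-bid).
Allocation: Dune 3, Rook 3, Vantage 2.

Dune 3, Rook 3, Vantage 2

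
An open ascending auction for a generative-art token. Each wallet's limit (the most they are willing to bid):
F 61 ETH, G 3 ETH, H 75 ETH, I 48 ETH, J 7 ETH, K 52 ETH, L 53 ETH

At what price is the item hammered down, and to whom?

Limits in order: 75 (H) > 61 (F) > 53 (L) > 52 (K) > 48 (I) > 7 (J) > …
F is the last rival to drop out, at 61 ETH; H remains and wins at that price.

H wins at 61 ETH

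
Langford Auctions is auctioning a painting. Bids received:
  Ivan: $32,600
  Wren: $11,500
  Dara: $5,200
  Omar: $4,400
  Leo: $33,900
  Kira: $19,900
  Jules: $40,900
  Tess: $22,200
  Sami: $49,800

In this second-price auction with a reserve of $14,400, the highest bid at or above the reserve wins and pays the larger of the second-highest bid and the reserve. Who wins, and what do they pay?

Bids ranked: 49,800 (Sami) > 40,900 (Jules) > 33,900 (Leo) > 32,600 (Ivan) > 22,200 (Tess) > 19,900 (Kira) > …
Sami has the top bid at or above the reserve ($49,800).
Second-highest bid $40,900 exceeds the reserve $14,400 → payment $40,900.

Sami pays $40,900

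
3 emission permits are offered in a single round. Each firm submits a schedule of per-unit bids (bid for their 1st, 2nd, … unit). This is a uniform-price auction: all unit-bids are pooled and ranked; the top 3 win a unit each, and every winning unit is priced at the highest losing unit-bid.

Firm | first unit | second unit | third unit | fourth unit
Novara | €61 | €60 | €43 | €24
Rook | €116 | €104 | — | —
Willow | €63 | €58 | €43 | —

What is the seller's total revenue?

Total revenue: €183

Pooled unit-bids ranked (top 3): 116 (Rook-1), 104 (Rook-2), 63 (Willow-1)
First bid not allocated: €61.
Allocation: Rook 2, Willow 1. Every unit priced at €61.
Revenue = 3 × 61 = €183.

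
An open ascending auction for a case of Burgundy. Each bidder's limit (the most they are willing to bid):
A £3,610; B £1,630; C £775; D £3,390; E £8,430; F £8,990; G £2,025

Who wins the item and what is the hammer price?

F wins at £8,430

Sorting limits: 8,990 (F) > 8,430 (E) > 3,610 (A) > 3,390 (D) > 2,025 (G) > 1,630 (B) > …
Once the price passes £8,430, only F is left; the hammer falls at E's limit of £8,430.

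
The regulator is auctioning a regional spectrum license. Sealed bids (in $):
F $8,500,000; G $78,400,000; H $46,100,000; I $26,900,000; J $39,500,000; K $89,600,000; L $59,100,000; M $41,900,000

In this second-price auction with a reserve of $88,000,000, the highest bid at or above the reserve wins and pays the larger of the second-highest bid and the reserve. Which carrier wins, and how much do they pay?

Bids ranked: 89,600,000 (K) > 78,400,000 (G) > 59,100,000 (L) > 46,100,000 (H) > 41,900,000 (M) > 39,500,000 (J) > …
Highest eligible bid: K at $89,600,000.
Second-highest bid $78,400,000 is below the reserve $88,000,000, so the reserve binds → payment $88,000,000.

K pays $88,000,000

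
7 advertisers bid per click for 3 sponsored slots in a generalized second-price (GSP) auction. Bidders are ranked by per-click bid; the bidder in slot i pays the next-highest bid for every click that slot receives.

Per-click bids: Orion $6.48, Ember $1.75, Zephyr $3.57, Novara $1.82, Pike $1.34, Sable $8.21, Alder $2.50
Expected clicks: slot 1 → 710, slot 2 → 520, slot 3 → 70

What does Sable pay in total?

Sable pays $4600.80

Sorting advertisers: $8.21 (Sable) > $6.48 (Orion) > $3.57 (Zephyr) > $2.50 (Alder) > …
Sable holds slot 1 → pays next bid $6.48 × 710 clicks = $4600.80.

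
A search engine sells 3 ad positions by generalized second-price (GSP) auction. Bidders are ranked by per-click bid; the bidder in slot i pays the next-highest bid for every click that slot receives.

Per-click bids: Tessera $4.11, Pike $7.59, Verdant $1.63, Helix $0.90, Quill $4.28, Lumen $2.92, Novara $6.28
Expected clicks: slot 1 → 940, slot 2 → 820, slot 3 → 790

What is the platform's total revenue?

Per-click bids in order: $7.59 (Pike) > $6.28 (Novara) > $4.28 (Quill) > $4.11 (Tessera) > …
Slot 1: Pike pays $6.28 × 940 = $5903.20
Slot 2: Novara pays $4.28 × 820 = $3509.60
Slot 3: Quill pays $4.11 × 790 = $3246.90
Total = $12659.70

Total revenue: $12659.70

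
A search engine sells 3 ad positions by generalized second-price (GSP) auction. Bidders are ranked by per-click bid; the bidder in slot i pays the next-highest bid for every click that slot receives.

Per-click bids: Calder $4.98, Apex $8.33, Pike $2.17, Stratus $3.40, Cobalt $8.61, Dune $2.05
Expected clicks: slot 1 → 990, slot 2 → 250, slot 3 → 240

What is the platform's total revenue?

Sorting advertisers: $8.61 (Cobalt) > $8.33 (Apex) > $4.98 (Calder) > $3.40 (Stratus) > …
Slot 1: Cobalt pays $8.33 × 990 = $8246.70
Slot 2: Apex pays $4.98 × 250 = $1245.00
Slot 3: Calder pays $3.40 × 240 = $816.00
Total = $10307.70

Total revenue: $10307.70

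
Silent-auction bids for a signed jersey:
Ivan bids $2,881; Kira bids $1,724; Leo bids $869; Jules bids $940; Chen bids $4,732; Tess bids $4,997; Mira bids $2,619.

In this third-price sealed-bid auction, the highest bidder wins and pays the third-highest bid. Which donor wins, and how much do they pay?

Tess pays $2,881

Bids ranked: 4,997 (Tess) > 4,732 (Chen) > 2,881 (Ivan) > 2,619 (Mira) > 1,724 (Kira) > 940 (Jules) > …
Tess is highest; pays the third-highest bid, $2,881.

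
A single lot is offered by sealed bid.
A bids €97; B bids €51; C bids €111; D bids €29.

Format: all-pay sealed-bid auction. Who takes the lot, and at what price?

C pays €111

Bids ranked: 111 (C) > 97 (A) > 51 (B) > 29 (D)
C wins with the top bid; all bids are sunk regardless.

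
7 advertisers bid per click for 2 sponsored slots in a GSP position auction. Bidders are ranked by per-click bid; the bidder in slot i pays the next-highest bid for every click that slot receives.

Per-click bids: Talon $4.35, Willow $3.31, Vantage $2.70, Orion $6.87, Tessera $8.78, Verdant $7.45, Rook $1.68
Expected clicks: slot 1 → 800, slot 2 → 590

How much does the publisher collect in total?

Total revenue: $10013.30

Sorting advertisers: $8.78 (Tessera) > $7.45 (Verdant) > $6.87 (Orion) > …
Slot 1: Tessera pays $7.45 × 800 = $5960.00
Slot 2: Verdant pays $6.87 × 590 = $4053.30
Total = $10013.30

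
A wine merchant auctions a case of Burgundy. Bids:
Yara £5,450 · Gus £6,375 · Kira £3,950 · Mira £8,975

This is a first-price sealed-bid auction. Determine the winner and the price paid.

First-price sealed-bid auction: the highest bidder wins and pays their own bid.
Bids in order: 8,975 (Mira) > 6,375 (Gus) > 5,450 (Yara) > 3,950 (Kira)
First-price: Mira pays what they bid, £8,975.

Mira pays £8,975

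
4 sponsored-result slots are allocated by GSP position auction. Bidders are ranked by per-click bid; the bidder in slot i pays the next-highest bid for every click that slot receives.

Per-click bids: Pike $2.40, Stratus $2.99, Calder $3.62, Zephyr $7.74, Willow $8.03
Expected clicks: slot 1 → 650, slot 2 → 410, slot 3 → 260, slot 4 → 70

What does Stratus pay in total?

Stratus pays $168.00

Ranked by bid: $8.03 (Willow) > $7.74 (Zephyr) > $3.62 (Calder) > $2.99 (Stratus) > $2.40 (Pike)
Stratus holds slot 4 → pays next bid $2.40 × 70 clicks = $168.00.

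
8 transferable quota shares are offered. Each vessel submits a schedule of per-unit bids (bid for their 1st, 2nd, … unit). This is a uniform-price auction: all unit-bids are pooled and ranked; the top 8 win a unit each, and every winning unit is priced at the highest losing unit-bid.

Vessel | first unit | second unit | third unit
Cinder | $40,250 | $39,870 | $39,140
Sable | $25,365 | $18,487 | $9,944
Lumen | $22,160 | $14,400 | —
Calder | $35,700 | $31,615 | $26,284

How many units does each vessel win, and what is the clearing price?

All unit-bids, highest first — top 8: 40,250 (Cinder-1), 39,870 (Cinder-2), 39,140 (Cinder-3), 35,700 (Calder-1), 31,615 (Calder-2), 26,284 (Calder-3), 25,365 (Sable-1), 22,160 (Lumen-1)
Highest rejected unit-bid = $18,487.
Allocation: Calder 3, Cinder 3, Lumen 1, Sable 1.

Calder 3, Cinder 3, Lumen 1, Sable 1; clearing price $18,487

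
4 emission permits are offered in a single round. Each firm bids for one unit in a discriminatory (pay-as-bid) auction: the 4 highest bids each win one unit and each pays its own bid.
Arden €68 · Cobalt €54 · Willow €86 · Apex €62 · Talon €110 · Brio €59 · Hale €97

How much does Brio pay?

Sorting: 110 (Talon), 97 (Hale), 86 (Willow), 68 (Arden), 62 (Apex), 59 (Brio), …
Top 4: Talon, Hale, Willow, Arden.
Brio does not win → €0.

Brio pays €0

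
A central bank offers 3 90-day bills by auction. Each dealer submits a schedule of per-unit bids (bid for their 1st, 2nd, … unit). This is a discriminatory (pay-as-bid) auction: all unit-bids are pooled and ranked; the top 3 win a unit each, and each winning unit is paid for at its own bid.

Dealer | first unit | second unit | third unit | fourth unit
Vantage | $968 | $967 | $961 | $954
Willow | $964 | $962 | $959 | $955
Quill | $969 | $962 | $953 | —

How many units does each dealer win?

Quill 1, Vantage 2

Pooled unit-bids ranked (top 3): 969 (Quill-1), 968 (Vantage-1), 967 (Vantage-2)
Next rejected bid: $964 (not a price — pay-as-bid).
Allocation: Quill 1, Vantage 2.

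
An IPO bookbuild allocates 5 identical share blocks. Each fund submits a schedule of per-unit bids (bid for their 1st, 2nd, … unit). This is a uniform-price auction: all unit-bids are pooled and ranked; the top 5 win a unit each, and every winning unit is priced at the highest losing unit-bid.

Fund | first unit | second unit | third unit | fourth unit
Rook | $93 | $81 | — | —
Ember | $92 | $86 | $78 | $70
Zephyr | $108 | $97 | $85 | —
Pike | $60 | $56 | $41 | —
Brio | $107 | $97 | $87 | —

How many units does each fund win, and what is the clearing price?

Brio 2, Rook 1, Zephyr 2; clearing price $92

All unit-bids, highest first — top 5: 108 (Zephyr-1), 107 (Brio-1), 97 (Zephyr-2), 97 (Brio-2), 93 (Rook-1)
The (k+1)-th unit-bid is $92.
Allocation: Brio 2, Rook 1, Zephyr 2.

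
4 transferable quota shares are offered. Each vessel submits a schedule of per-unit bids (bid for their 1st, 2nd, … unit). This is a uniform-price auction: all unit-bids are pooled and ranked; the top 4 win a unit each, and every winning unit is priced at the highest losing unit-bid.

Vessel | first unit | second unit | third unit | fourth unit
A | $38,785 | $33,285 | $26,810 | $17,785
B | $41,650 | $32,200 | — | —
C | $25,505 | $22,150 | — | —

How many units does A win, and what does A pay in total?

All unit-bids, highest first — top 4: 41,650 (B-1), 38,785 (A-1), 33,285 (A-2), 32,200 (B-2)
First bid not allocated: $26,810.
A wins 2 unit(s) at $26,810 each.

A: 2 units, pays $53,620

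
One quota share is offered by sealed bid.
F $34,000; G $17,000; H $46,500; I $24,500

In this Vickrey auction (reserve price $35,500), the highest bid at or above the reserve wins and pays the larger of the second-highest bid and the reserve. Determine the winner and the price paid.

Vickrey auction (reserve price $35,500): the highest bid at or above the reserve wins and pays the larger of the second-highest bid and the reserve.
Bids in order: 46,500 (H) > 34,000 (F) > 24,500 (I) > 17,000 (G)
H has the top bid at or above the reserve ($46,500).
max(second-highest $34,000, reserve $35,500) = $35,500.

H pays $35,500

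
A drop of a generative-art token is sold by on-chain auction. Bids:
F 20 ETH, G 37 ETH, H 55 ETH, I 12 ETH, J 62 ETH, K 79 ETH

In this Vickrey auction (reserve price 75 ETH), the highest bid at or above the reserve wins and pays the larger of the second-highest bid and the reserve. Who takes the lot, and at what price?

Vickrey auction (reserve price 75 ETH): the highest bid at or above the reserve wins and pays the larger of the second-highest bid and the reserve.
Bids in order: 79 (K) > 62 (J) > 55 (H) > 37 (G) > 20 (F) > 12 (I)
K has the top bid at or above the reserve (79 ETH).
Second-highest bid 62 ETH is below the reserve 75 ETH, so the reserve binds → payment 75 ETH.

K pays 75 ETH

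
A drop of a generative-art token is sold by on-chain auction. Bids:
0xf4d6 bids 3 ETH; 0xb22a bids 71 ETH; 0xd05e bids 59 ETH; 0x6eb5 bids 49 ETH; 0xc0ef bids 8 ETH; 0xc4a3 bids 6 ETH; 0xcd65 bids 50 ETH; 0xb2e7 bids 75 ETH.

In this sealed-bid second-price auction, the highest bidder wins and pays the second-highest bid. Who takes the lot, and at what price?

0xb2e7 pays 71 ETH

Sorting bids: 75 (0xb2e7) > 71 (0xb22a) > 59 (0xd05e) > 50 (0xcd65) > 49 (0x6eb5) > 8 (0xc0ef) > …
0xb2e7 wins with the highest bid; price is set by the runner-up at 71 ETH.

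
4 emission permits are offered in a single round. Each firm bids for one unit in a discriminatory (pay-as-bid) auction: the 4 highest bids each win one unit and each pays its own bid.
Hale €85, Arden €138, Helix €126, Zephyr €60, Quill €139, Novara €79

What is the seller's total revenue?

Total revenue: €488

Ordering the bids: 139 (Quill), 138 (Arden), 126 (Helix), 85 (Hale), 79 (Novara), 60 (Zephyr)
The 4 highest are Quill, Arden, Helix, Hale.
Total revenue = 139 + 138 + 126 + 85 = €488.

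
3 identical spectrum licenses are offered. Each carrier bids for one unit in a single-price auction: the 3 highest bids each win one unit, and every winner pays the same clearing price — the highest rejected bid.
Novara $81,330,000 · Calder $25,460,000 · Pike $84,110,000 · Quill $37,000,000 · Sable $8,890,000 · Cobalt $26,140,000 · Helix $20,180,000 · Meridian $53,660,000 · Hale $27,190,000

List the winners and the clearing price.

Pike, Novara, Meridian; each pays $37,000,000

Ordering the bids: 84,110,000 (Pike), 81,330,000 (Novara), 53,660,000 (Meridian), 37,000,000 (Quill), 27,190,000 (Hale), …
Top 3: Pike, Novara, Meridian.
Highest unsuccessful bid: $37,000,000 → clearing price.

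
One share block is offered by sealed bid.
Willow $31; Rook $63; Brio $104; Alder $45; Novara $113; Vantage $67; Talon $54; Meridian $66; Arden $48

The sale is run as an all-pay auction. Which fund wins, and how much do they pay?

Novara pays $113

Bids ranked: 113 (Novara) > 104 (Brio) > 67 (Vantage) > 66 (Meridian) > 63 (Rook) > 54 (Talon) > …
Novara is highest and takes the item; every bidder forfeits their bid.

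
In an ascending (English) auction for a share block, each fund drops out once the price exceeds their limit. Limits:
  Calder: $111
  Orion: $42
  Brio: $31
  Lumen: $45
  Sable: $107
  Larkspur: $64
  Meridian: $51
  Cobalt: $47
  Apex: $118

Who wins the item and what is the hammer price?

Apex wins at $111

Limits ranked: 118 (Apex) > 111 (Calder) > 107 (Sable) > 64 (Larkspur) > 51 (Meridian) > 47 (Cobalt) > …
Bidding ends when Calder exits at $111; Apex takes it.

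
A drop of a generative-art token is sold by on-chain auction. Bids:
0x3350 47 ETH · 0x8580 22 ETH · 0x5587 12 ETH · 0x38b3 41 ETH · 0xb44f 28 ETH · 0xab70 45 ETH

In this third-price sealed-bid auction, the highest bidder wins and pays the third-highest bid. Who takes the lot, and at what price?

Bids in order: 47 (0x3350) > 45 (0xab70) > 41 (0x38b3) > 28 (0xb44f) > 22 (0x8580) > 12 (0x5587)
0x3350 wins; payment is bid #3 in the ranking = 41 ETH.

0x3350 pays 41 ETH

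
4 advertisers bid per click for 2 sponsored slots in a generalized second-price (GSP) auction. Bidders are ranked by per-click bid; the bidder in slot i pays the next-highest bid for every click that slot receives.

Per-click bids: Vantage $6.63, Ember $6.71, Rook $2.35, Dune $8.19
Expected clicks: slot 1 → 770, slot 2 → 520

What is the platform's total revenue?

Total revenue: $8614.30

Sorting advertisers: $8.19 (Dune) > $6.71 (Ember) > $6.63 (Vantage) > …
Slot 1: Dune pays $6.71 × 770 = $5166.70
Slot 2: Ember pays $6.63 × 520 = $3447.60
Total = $8614.30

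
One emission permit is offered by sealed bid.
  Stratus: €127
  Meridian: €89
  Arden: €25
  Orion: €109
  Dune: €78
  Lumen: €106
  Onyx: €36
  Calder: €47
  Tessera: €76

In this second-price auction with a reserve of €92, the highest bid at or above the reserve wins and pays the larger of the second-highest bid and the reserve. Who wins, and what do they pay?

Second-price auction with a reserve of €92: the highest bid at or above the reserve wins and pays the larger of the second-highest bid and the reserve.
Bids in order: 127 (Stratus) > 109 (Orion) > 106 (Lumen) > 89 (Meridian) > 78 (Dune) > 76 (Tessera) > …
Highest eligible bid: Stratus at €127.
Second-highest bid €109 exceeds the reserve €92 → payment €109.

Stratus pays €109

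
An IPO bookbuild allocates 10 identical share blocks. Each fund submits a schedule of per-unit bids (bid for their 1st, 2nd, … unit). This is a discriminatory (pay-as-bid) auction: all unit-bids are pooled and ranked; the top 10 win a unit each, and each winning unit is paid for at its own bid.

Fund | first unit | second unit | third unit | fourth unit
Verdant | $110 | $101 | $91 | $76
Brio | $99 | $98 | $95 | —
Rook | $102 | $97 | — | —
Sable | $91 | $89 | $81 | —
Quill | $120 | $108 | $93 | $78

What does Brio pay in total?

Pooled unit-bids ranked (top 10): 120 (Quill-1), 110 (Verdant-1), 108 (Quill-2), 102 (Rook-1), 101 (Verdant-2), 99 (Brio-1), 98 (Brio-2), 97 (Rook-2), 95 (Brio-3), 93 (Quill-3)
Next rejected bid: $91 (not a price — pay-as-bid).
Brio's winning unit-bids: 99 + 98 + 95 = $292.

Brio pays $292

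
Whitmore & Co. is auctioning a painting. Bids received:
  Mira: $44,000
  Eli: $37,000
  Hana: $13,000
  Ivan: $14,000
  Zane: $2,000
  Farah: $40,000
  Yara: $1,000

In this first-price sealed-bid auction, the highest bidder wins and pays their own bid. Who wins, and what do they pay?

First-price sealed-bid auction: the highest bidder wins and pays their own bid.
Sorting bids: 44,000 (Mira) > 40,000 (Farah) > 37,000 (Eli) > 14,000 (Ivan) > 13,000 (Hana) > 2,000 (Zane) > …
First-price: Mira pays what they bid, $44,000.

Mira pays $44,000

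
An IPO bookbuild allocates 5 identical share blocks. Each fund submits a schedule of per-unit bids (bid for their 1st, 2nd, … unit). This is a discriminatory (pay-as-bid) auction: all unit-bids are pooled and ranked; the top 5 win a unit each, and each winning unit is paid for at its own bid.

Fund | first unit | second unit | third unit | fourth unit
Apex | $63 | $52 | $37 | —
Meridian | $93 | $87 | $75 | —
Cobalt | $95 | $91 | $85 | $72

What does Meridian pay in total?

Merging the schedules and taking the best 5: 95 (Cobalt-1), 93 (Meridian-1), 91 (Cobalt-2), 87 (Meridian-2), 85 (Cobalt-3)
Next rejected bid: $75 (not a price — pay-as-bid).
Meridian's winning unit-bids: 93 + 87 = $180.

Meridian pays $180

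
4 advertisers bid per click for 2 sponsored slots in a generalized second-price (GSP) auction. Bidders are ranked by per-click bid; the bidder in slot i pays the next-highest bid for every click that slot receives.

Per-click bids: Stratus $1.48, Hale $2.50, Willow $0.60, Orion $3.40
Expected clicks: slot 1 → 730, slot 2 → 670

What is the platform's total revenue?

Per-click bids in order: $3.40 (Orion) > $2.50 (Hale) > $1.48 (Stratus) > …
Slot 1: Orion pays $2.50 × 730 = $1825.00
Slot 2: Hale pays $1.48 × 670 = $991.60
Total = $2816.60

Total revenue: $2816.60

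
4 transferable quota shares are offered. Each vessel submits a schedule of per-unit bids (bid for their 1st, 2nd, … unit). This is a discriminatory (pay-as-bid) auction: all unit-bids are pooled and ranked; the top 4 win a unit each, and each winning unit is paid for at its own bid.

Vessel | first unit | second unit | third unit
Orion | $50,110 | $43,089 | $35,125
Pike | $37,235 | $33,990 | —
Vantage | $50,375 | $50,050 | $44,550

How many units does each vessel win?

Orion 1, Vantage 3

Pooled unit-bids ranked (top 4): 50,375 (Vantage-1), 50,110 (Orion-1), 50,050 (Vantage-2), 44,550 (Vantage-3)
Next rejected bid: $43,089 (not a price — pay-as-bid).
Allocation: Orion 1, Vantage 3.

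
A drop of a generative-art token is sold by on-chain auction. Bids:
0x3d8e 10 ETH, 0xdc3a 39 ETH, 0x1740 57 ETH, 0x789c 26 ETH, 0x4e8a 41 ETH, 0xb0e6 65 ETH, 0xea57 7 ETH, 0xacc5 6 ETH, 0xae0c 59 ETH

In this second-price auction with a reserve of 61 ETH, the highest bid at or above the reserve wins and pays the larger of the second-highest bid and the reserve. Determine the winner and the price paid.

Bids ranked: 65 (0xb0e6) > 59 (0xae0c) > 57 (0x1740) > 41 (0x4e8a) > 39 (0xdc3a) > 26 (0x789c) > …
Highest eligible bid: 0xb0e6 at 65 ETH.
Second-highest bid 59 ETH is below the reserve 61 ETH, so the reserve binds → payment 61 ETH.

0xb0e6 pays 61 ETH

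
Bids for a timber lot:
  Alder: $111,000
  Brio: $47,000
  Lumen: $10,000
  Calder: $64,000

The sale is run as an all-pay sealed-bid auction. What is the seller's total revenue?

Total revenue: $232,000

All-pay sealed-bid auction: the highest bidder wins the item, but every bidder pays their own bid.
Sorting bids: 111,000 (Alder) > 64,000 (Calder) > 47,000 (Brio) > 10,000 (Lumen)
Every bidder forfeits their bid regardless of winning.
Revenue = 111,000 + 47,000 + 10,000 + 64,000 = $232,000.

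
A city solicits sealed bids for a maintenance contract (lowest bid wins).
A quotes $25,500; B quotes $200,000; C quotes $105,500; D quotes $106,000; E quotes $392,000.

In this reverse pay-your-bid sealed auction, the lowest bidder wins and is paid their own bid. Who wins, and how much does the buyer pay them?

A is paid $25,500

Bids ranked: 25,500 (A) < 105,500 (C) < 106,000 (D) < 200,000 (B) < 392,000 (E)
First-price: A is paid what they bid, $25,500.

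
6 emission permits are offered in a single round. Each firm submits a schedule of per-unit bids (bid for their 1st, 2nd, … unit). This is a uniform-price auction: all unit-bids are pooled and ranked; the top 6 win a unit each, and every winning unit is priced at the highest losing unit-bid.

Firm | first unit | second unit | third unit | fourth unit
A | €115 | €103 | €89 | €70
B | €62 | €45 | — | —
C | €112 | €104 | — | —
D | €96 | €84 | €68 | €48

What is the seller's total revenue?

Total revenue: €504

Pooled unit-bids ranked (top 6): 115 (A-1), 112 (C-1), 104 (C-2), 103 (A-2), 96 (D-1), 89 (A-3)
Highest rejected unit-bid = €84.
Allocation: A 3, C 2, D 1. Every unit priced at €84.
Revenue = 6 × 84 = €504.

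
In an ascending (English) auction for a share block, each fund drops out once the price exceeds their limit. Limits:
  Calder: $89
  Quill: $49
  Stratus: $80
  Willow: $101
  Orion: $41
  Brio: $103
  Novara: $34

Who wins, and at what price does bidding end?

Brio wins at $101

Limits ranked: 103 (Brio) > 101 (Willow) > 89 (Calder) > 80 (Stratus) > 49 (Quill) > 41 (Orion) > …
Willow is the last rival to drop out, at $101; Brio remains and wins at that price.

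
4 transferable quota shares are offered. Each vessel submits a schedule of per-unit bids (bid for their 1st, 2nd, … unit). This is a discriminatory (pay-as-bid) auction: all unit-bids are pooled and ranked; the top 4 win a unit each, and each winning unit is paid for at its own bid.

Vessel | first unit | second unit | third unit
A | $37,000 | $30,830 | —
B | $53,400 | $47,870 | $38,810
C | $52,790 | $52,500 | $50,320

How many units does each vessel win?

Pooled unit-bids ranked (top 4): 53,400 (B-1), 52,790 (C-1), 52,500 (C-2), 50,320 (C-3)
Next rejected bid: $47,870 (not a price — pay-as-bid).
Allocation: B 1, C 3.

B 1, C 3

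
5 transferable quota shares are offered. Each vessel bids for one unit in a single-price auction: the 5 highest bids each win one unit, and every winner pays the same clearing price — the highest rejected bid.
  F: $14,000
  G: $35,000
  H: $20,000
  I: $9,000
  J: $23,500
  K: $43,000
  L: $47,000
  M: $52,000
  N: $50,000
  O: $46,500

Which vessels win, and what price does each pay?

Ordering the bids: 52,000 (M), 50,000 (N), 47,000 (L), 46,500 (O), 43,000 (K), 35,000 (G), 23,500 (J), …
Top 5: M, N, L, O, K.
Highest unsuccessful bid: $35,000 → clearing price.

M, N, L, O, K; each pays $35,000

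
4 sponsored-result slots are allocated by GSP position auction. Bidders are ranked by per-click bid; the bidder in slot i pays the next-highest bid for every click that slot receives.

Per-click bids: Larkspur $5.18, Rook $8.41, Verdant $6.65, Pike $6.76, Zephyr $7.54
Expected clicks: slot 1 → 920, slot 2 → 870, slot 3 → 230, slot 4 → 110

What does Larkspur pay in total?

Larkspur pays $0.00

Ranked by bid: $8.41 (Rook) > $7.54 (Zephyr) > $6.76 (Pike) > $6.65 (Verdant) > $5.18 (Larkspur)
Larkspur ranks below slot 4 → no slot, pays nothing.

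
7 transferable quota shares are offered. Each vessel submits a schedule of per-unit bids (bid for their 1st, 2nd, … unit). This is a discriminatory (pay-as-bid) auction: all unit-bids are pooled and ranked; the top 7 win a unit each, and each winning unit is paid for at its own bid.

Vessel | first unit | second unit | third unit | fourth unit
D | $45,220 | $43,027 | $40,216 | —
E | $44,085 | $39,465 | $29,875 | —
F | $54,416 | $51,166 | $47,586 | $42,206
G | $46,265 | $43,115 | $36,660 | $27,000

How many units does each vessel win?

Pooled unit-bids ranked (top 7): 54,416 (F-1), 51,166 (F-2), 47,586 (F-3), 46,265 (G-1), 45,220 (D-1), 44,085 (E-1), 43,115 (G-2)
Next rejected bid: $43,027 (not a price — pay-as-bid).
Allocation: D 1, E 1, F 3, G 2.

D 1, E 1, F 3, G 2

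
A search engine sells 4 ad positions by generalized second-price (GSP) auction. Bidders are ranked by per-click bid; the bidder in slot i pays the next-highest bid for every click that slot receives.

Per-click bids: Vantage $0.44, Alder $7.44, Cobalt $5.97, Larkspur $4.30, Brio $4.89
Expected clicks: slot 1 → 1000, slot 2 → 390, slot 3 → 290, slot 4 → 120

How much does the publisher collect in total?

Ranked by bid: $7.44 (Alder) > $5.97 (Cobalt) > $4.89 (Brio) > $4.30 (Larkspur) > $0.44 (Vantage)
Slot 1: Alder pays $5.97 × 1000 = $5970.00
Slot 2: Cobalt pays $4.89 × 390 = $1907.10
Slot 3: Brio pays $4.30 × 290 = $1247.00
Slot 4: Larkspur pays $0.44 × 120 = $52.80
Total = $9176.90

Total revenue: $9176.90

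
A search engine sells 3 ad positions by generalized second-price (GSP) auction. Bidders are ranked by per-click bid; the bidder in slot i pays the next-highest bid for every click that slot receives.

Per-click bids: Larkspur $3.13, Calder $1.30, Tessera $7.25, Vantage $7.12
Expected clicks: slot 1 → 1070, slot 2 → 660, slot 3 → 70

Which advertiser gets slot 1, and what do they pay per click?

Tessera; $7.12 per click

Per-click bids in order: $7.25 (Tessera) > $7.12 (Vantage) > $3.13 (Larkspur) > $1.30 (Calder)
Slot 1 goes to the first-ranked bidder, Tessera, who pays the next bid down: $7.12/click.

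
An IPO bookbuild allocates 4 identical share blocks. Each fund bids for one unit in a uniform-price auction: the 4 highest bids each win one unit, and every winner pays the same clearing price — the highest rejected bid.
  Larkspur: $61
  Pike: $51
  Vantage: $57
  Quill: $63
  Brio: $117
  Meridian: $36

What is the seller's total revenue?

Bids ranked high→low: 117 (Brio), 63 (Quill), 61 (Larkspur), 57 (Vantage), 51 (Pike), 36 (Meridian)
The 4 highest are Brio, Quill, Larkspur, Vantage.
First losing bid is Pike's $51, which sets the uniform price.
Total revenue = 4 × $51 = $204.

Total revenue: $204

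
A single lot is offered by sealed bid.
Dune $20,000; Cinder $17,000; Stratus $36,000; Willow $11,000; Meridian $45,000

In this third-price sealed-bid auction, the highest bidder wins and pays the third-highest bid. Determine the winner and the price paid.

Sorting bids: 45,000 (Meridian) > 36,000 (Stratus) > 20,000 (Dune) > 17,000 (Cinder) > 11,000 (Willow)
Meridian is highest; pays the third-highest bid, $20,000.

Meridian pays $20,000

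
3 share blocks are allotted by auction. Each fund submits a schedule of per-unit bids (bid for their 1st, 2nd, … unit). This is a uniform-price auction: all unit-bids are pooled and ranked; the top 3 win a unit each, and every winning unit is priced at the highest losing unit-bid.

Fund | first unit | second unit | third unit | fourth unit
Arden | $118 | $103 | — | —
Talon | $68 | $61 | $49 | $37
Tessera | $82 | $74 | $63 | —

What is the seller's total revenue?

Total revenue: $222

Merging the schedules and taking the best 3: 118 (Arden-1), 103 (Arden-2), 82 (Tessera-1)
Highest rejected unit-bid = $74.
Allocation: Arden 2, Tessera 1. Every unit priced at $74.
Revenue = 3 × 74 = $222.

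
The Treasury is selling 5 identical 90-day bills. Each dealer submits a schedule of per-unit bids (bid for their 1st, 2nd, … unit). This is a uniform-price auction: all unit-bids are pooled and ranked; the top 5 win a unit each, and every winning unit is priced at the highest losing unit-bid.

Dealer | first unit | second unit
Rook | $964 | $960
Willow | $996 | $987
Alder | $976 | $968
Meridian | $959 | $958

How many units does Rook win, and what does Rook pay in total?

Rook: 1 unit, pays $960

Pooled unit-bids ranked (top 5): 996 (Willow-1), 987 (Willow-2), 976 (Alder-1), 968 (Alder-2), 964 (Rook-1)
Highest rejected unit-bid = $960.
Rook wins 1 unit(s) at $960 each.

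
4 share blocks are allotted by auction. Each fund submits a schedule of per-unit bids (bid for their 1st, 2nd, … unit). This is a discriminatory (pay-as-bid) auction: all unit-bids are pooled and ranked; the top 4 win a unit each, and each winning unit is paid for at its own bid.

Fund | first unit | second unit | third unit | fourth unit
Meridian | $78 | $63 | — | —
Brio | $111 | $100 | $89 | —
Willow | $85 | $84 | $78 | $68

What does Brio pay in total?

Merging the schedules and taking the best 4: 111 (Brio-1), 100 (Brio-2), 89 (Brio-3), 85 (Willow-1)
Next rejected bid: $84 (not a price — pay-as-bid).
Brio's winning unit-bids: 111 + 100 + 89 = $300.

Brio pays $300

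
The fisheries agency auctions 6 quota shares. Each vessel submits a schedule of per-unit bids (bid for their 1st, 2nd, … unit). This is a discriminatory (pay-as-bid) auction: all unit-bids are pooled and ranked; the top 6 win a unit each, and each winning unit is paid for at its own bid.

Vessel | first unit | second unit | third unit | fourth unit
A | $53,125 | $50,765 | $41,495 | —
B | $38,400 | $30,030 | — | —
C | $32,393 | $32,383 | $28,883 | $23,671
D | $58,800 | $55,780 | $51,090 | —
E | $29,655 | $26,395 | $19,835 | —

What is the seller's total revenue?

Total revenue: $311,055

Pooled unit-bids ranked (top 6): 58,800 (D-1), 55,780 (D-2), 53,125 (A-1), 51,090 (D-3), 50,765 (A-2), 41,495 (A-3)
Next rejected bid: $38,400 (not a price — pay-as-bid).
Each winning unit pays its own bid.
Revenue = 58,800 + 55,780 + 53,125 + 51,090 + 50,765 + 41,495 = $311,055.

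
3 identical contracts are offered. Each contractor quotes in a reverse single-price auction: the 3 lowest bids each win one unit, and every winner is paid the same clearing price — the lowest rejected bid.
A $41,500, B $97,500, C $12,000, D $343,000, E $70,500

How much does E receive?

E is paid $97,500

Ordering the bids: 12,000 (C), 41,500 (A), 70,500 (E), 97,500 (B), 343,000 (D)
The 3 lowest are C, A, E.
Lowest unsuccessful bid: $97,500 → clearing price.
E wins → is paid $97,500.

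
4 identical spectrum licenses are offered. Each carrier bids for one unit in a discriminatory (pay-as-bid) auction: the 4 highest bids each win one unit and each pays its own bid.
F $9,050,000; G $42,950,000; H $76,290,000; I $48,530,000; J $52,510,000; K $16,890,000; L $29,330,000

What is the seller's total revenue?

Bids ranked high→low: 76,290,000 (H), 52,510,000 (J), 48,530,000 (I), 42,950,000 (G), 29,330,000 (L), 16,890,000 (K), …
The 4 highest are H, J, I, G.
Total revenue = 76,290,000 + 52,510,000 + 48,530,000 + 42,950,000 = $220,280,000.

Total revenue: $220,280,000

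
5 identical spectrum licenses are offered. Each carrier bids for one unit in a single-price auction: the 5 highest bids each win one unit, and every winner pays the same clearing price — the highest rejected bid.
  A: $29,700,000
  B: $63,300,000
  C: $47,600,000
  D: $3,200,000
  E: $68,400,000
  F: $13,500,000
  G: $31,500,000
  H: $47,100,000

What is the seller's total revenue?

Bids ranked high→low: 68,400,000 (E), 63,300,000 (B), 47,600,000 (C), 47,100,000 (H), 31,500,000 (G), 29,700,000 (A), 13,500,000 (F), …
Winners (5 units): E, B, C, H, G.
First losing bid is A's $29,700,000, which sets the uniform price.
Total revenue = 5 × $29,700,000 = $148,500,000.

Total revenue: $148,500,000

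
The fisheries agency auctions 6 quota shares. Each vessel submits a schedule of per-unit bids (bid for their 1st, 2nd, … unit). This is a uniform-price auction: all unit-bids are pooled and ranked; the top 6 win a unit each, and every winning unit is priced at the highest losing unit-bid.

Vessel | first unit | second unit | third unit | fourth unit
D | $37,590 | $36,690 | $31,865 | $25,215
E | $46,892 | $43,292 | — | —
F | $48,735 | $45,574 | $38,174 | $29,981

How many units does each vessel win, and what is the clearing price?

All unit-bids, highest first — top 6: 48,735 (F-1), 46,892 (E-1), 45,574 (F-2), 43,292 (E-2), 38,174 (F-3), 37,590 (D-1)
The (k+1)-th unit-bid is $36,690.
Allocation: D 1, E 2, F 3.

D 1, E 2, F 3; clearing price $36,690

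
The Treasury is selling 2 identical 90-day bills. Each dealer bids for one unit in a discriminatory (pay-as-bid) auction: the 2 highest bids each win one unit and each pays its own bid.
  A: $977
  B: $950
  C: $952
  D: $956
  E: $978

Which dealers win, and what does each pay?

E $978, A $977

Bids ranked high→low: 978 (E), 977 (A), 956 (D), 952 (C), …
The 2 highest are E, A.
Each winner pays its own bid: E $978, A $977.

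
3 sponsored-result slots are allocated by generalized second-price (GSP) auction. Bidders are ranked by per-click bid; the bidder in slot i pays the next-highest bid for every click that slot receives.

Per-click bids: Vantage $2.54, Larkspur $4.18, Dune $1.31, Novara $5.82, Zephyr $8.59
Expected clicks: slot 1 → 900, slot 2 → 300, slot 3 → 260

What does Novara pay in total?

Ranked by bid: $8.59 (Zephyr) > $5.82 (Novara) > $4.18 (Larkspur) > $2.54 (Vantage) > …
Novara holds slot 2 → pays next bid $4.18 × 300 clicks = $1254.00.

Novara pays $1254.00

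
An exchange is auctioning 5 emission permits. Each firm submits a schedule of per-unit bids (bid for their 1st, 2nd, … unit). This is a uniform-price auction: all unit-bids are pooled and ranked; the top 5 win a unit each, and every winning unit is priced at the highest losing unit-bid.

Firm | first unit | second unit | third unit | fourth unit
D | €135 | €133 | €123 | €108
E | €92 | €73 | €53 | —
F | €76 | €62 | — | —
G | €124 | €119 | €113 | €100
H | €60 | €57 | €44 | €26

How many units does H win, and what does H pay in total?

H: 0 units, pays €0

Pooled unit-bids ranked (top 5): 135 (D-1), 133 (D-2), 124 (G-1), 123 (D-3), 119 (G-2)
First bid not allocated: €113.
H wins 0 unit(s) at €113 each.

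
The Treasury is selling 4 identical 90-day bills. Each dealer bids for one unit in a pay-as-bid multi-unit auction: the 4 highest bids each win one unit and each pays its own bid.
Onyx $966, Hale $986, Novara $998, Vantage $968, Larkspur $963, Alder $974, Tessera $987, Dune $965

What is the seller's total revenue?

Ordering the bids: 998 (Novara), 987 (Tessera), 986 (Hale), 974 (Alder), 968 (Vantage), 966 (Onyx), …
The 4 highest are Novara, Tessera, Hale, Alder.
Total revenue = 998 + 987 + 986 + 974 = $3,945.

Total revenue: $3,945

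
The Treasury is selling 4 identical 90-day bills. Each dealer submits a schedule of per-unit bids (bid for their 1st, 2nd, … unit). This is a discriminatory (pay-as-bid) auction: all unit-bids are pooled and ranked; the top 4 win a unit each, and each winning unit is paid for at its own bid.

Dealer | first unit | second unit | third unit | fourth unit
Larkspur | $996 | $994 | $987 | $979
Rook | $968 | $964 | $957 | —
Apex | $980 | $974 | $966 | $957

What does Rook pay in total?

Merging the schedules and taking the best 4: 996 (Larkspur-1), 994 (Larkspur-2), 987 (Larkspur-3), 980 (Apex-1)
Next rejected bid: $979 (not a price — pay-as-bid).
Rook wins no units.

Rook pays $0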